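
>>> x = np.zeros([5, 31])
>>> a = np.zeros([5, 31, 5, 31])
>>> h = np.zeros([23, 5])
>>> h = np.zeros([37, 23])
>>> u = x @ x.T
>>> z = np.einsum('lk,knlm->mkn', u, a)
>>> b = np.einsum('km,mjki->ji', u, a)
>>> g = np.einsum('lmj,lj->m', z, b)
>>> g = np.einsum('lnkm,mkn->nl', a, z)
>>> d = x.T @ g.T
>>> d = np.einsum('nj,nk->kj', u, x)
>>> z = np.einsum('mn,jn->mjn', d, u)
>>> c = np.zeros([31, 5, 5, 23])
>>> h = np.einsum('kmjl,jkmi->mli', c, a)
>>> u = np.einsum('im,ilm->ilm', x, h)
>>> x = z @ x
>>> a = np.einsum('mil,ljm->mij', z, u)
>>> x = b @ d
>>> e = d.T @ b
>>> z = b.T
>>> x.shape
(31, 5)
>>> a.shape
(31, 5, 23)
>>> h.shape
(5, 23, 31)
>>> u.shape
(5, 23, 31)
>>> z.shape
(31, 31)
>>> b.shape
(31, 31)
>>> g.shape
(31, 5)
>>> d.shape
(31, 5)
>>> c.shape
(31, 5, 5, 23)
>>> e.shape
(5, 31)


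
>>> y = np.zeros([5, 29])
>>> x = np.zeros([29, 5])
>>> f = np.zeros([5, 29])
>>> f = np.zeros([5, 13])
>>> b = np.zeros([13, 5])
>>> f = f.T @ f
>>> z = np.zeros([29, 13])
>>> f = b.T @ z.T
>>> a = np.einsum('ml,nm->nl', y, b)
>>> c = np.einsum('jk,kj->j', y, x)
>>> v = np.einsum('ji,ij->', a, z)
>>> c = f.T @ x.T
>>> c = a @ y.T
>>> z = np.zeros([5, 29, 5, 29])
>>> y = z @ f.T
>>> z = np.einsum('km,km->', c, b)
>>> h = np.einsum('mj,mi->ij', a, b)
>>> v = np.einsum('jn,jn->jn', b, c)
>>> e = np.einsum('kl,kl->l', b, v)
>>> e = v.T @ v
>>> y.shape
(5, 29, 5, 5)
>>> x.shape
(29, 5)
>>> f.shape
(5, 29)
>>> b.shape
(13, 5)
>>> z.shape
()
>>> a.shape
(13, 29)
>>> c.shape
(13, 5)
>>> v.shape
(13, 5)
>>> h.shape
(5, 29)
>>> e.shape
(5, 5)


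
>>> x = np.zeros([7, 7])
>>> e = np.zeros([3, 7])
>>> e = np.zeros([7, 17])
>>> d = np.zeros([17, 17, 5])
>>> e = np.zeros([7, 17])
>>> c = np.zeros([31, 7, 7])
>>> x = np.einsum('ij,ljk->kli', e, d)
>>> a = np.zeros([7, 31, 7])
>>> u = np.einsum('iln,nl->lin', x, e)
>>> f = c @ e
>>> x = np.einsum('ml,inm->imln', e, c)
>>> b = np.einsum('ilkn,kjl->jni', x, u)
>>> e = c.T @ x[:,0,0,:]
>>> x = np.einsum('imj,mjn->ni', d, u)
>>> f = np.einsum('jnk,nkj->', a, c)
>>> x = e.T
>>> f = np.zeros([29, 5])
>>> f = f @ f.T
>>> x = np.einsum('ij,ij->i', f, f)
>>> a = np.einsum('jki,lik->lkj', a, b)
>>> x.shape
(29,)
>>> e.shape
(7, 7, 7)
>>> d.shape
(17, 17, 5)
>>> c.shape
(31, 7, 7)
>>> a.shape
(5, 31, 7)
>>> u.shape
(17, 5, 7)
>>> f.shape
(29, 29)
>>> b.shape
(5, 7, 31)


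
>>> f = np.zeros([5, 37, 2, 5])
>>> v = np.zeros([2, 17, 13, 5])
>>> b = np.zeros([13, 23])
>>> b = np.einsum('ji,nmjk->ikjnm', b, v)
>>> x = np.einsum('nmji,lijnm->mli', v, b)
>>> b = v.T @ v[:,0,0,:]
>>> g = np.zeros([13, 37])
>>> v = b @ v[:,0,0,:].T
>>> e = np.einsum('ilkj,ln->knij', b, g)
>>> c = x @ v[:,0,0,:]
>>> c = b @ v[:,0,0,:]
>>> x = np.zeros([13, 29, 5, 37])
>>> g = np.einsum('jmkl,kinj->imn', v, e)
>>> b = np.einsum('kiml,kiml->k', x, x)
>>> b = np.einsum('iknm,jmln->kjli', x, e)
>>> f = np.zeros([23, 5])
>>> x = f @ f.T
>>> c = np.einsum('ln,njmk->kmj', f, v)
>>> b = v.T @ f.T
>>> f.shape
(23, 5)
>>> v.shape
(5, 13, 17, 2)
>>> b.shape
(2, 17, 13, 23)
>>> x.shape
(23, 23)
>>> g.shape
(37, 13, 5)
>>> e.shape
(17, 37, 5, 5)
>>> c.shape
(2, 17, 13)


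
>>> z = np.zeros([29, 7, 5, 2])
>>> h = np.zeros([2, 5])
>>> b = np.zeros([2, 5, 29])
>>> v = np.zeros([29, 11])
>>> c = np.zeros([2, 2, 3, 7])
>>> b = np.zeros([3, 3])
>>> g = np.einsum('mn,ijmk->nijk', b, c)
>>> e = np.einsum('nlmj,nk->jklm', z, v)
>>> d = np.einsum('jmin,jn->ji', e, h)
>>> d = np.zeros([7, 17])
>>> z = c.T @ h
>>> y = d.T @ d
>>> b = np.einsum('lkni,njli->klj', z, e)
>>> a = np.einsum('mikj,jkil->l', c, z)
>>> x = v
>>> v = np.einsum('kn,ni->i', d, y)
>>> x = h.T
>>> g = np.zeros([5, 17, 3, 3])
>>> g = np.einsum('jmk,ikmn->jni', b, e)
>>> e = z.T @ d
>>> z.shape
(7, 3, 2, 5)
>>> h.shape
(2, 5)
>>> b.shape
(3, 7, 11)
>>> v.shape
(17,)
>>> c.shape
(2, 2, 3, 7)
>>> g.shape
(3, 5, 2)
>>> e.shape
(5, 2, 3, 17)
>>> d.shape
(7, 17)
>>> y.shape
(17, 17)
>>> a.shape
(5,)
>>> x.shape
(5, 2)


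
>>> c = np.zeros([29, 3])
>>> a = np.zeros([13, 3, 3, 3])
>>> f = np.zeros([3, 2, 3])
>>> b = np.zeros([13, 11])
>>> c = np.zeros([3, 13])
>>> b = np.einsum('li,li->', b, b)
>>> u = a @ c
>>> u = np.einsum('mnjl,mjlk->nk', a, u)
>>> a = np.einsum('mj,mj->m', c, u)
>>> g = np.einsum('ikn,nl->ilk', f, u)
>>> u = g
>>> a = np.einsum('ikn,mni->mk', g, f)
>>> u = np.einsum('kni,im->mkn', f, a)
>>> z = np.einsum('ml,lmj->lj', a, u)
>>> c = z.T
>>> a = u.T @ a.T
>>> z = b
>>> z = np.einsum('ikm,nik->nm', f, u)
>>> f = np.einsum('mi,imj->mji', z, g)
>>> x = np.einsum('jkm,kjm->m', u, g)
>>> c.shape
(2, 13)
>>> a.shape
(2, 3, 3)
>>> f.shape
(13, 2, 3)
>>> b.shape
()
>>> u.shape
(13, 3, 2)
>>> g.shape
(3, 13, 2)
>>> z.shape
(13, 3)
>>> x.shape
(2,)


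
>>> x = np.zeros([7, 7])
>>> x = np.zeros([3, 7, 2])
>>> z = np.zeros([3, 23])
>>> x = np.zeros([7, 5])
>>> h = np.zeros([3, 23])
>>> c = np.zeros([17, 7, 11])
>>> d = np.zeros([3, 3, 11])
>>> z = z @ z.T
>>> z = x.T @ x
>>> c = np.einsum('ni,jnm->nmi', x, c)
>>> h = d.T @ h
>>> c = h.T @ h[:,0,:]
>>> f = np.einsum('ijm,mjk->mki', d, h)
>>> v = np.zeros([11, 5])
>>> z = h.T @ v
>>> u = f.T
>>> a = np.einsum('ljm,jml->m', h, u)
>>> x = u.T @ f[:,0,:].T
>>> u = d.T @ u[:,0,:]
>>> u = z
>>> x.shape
(11, 23, 11)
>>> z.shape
(23, 3, 5)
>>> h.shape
(11, 3, 23)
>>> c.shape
(23, 3, 23)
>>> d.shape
(3, 3, 11)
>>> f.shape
(11, 23, 3)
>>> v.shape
(11, 5)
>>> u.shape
(23, 3, 5)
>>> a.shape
(23,)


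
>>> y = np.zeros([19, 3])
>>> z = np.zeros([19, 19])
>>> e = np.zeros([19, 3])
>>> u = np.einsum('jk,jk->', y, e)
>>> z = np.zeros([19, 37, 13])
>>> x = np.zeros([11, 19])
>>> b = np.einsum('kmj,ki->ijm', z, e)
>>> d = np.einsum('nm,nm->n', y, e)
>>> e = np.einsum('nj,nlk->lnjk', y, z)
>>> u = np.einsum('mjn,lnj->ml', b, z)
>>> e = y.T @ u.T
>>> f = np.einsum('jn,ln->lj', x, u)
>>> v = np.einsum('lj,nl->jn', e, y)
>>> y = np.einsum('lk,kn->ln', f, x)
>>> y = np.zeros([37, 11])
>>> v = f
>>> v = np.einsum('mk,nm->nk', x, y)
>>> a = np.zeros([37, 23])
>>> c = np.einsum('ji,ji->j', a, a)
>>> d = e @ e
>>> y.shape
(37, 11)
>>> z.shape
(19, 37, 13)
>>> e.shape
(3, 3)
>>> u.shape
(3, 19)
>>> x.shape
(11, 19)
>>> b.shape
(3, 13, 37)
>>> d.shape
(3, 3)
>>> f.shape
(3, 11)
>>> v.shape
(37, 19)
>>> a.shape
(37, 23)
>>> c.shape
(37,)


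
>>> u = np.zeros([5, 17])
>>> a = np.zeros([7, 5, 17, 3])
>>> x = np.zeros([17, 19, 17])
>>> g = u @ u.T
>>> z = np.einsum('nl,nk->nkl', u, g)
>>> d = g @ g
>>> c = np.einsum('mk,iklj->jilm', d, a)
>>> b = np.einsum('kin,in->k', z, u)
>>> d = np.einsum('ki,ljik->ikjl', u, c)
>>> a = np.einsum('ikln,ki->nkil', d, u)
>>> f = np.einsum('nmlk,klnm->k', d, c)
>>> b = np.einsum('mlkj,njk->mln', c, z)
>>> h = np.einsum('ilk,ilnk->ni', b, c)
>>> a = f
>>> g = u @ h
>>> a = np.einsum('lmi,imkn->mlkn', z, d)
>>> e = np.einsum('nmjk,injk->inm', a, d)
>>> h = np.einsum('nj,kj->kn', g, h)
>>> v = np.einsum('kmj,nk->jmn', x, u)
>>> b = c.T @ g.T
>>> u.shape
(5, 17)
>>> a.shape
(5, 5, 7, 3)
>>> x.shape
(17, 19, 17)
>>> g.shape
(5, 3)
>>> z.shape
(5, 5, 17)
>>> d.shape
(17, 5, 7, 3)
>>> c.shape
(3, 7, 17, 5)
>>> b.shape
(5, 17, 7, 5)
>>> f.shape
(3,)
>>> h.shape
(17, 5)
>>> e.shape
(17, 5, 5)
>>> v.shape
(17, 19, 5)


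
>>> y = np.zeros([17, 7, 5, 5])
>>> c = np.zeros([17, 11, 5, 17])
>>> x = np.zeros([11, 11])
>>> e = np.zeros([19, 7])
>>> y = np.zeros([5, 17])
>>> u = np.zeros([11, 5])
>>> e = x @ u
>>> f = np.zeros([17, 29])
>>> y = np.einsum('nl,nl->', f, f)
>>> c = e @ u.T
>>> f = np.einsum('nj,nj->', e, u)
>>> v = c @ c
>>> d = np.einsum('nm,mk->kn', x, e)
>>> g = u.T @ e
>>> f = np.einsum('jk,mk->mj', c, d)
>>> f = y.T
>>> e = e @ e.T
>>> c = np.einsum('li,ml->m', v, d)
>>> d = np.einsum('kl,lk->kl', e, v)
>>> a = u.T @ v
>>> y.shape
()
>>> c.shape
(5,)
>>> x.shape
(11, 11)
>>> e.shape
(11, 11)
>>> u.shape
(11, 5)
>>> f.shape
()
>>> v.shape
(11, 11)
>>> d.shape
(11, 11)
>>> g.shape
(5, 5)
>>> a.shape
(5, 11)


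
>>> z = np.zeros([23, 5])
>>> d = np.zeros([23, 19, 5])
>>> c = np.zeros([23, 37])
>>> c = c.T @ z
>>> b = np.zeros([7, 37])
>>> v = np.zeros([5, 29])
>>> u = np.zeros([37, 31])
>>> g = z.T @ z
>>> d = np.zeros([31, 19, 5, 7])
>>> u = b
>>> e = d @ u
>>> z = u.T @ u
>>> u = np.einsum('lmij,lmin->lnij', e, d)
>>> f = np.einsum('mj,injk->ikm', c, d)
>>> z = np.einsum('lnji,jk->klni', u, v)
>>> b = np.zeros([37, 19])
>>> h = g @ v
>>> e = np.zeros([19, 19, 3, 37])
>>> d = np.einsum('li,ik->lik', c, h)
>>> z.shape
(29, 31, 7, 37)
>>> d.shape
(37, 5, 29)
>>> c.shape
(37, 5)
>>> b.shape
(37, 19)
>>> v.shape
(5, 29)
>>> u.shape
(31, 7, 5, 37)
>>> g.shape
(5, 5)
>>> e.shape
(19, 19, 3, 37)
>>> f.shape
(31, 7, 37)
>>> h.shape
(5, 29)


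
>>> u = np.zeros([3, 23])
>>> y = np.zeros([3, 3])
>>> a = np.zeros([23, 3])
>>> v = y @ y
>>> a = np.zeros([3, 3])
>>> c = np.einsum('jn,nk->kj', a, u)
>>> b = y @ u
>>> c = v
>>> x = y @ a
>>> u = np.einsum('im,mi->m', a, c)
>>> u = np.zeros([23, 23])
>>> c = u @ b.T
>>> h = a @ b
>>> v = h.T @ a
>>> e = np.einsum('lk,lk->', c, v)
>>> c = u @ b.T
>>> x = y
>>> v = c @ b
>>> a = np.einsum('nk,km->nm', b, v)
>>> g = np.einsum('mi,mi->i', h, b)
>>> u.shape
(23, 23)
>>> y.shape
(3, 3)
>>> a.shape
(3, 23)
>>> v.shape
(23, 23)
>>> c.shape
(23, 3)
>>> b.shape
(3, 23)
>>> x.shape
(3, 3)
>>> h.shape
(3, 23)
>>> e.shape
()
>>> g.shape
(23,)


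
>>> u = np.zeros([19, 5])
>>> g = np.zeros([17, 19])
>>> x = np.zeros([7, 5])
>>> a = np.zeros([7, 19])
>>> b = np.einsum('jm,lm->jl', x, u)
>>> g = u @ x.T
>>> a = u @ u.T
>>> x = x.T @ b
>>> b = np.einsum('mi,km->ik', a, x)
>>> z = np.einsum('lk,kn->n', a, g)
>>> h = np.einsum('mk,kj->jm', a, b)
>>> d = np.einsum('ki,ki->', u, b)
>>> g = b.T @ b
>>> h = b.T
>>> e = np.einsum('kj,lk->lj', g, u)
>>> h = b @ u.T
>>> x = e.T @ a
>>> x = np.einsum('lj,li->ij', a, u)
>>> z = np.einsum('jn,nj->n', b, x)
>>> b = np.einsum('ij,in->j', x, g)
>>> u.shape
(19, 5)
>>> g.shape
(5, 5)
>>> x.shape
(5, 19)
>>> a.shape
(19, 19)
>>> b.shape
(19,)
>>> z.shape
(5,)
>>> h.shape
(19, 19)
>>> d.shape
()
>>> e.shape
(19, 5)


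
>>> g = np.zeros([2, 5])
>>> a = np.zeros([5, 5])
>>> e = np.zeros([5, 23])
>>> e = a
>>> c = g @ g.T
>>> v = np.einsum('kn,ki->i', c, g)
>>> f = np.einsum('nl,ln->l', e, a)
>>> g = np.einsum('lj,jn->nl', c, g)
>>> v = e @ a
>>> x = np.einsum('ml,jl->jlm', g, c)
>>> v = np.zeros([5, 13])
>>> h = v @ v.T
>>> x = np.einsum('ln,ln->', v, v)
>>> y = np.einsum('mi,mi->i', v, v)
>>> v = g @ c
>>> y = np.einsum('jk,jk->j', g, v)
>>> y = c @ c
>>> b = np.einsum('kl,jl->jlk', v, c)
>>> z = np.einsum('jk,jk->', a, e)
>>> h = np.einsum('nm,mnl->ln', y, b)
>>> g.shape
(5, 2)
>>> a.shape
(5, 5)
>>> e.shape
(5, 5)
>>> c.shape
(2, 2)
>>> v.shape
(5, 2)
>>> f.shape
(5,)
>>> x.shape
()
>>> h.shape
(5, 2)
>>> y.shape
(2, 2)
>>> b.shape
(2, 2, 5)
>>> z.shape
()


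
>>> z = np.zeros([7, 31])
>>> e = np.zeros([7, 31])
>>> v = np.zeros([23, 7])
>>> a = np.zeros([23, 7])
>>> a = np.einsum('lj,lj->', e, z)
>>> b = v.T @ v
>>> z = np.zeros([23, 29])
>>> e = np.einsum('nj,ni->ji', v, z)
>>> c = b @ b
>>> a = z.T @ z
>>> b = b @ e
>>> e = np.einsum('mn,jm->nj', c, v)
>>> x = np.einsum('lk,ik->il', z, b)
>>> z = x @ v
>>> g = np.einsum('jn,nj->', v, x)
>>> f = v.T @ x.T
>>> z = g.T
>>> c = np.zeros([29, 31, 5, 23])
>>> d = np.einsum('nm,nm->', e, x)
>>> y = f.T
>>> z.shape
()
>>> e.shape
(7, 23)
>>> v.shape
(23, 7)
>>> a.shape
(29, 29)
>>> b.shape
(7, 29)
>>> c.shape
(29, 31, 5, 23)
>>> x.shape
(7, 23)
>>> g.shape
()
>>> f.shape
(7, 7)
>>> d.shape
()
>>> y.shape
(7, 7)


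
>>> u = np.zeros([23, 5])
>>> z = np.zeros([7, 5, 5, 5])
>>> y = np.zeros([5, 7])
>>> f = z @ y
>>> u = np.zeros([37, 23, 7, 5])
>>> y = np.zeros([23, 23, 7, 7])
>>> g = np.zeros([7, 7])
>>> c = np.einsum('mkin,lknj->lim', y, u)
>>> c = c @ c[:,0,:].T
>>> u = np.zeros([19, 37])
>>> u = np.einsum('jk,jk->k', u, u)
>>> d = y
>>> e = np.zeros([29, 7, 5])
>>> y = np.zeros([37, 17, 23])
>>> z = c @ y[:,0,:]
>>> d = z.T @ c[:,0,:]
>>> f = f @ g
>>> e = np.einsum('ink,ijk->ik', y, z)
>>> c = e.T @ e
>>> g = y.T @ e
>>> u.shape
(37,)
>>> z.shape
(37, 7, 23)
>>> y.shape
(37, 17, 23)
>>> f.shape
(7, 5, 5, 7)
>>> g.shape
(23, 17, 23)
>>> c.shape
(23, 23)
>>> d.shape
(23, 7, 37)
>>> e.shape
(37, 23)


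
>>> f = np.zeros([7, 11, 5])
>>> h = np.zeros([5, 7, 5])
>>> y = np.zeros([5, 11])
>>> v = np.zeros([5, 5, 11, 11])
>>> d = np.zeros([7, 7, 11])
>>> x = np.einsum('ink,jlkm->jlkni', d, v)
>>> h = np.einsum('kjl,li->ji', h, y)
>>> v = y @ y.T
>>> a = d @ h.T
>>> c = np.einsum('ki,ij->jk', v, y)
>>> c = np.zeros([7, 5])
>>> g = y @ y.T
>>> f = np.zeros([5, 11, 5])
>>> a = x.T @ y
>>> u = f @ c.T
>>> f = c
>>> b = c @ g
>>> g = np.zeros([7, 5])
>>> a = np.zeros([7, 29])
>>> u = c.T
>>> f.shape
(7, 5)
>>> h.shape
(7, 11)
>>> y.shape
(5, 11)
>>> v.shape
(5, 5)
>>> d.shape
(7, 7, 11)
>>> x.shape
(5, 5, 11, 7, 7)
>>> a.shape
(7, 29)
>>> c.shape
(7, 5)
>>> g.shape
(7, 5)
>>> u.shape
(5, 7)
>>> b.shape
(7, 5)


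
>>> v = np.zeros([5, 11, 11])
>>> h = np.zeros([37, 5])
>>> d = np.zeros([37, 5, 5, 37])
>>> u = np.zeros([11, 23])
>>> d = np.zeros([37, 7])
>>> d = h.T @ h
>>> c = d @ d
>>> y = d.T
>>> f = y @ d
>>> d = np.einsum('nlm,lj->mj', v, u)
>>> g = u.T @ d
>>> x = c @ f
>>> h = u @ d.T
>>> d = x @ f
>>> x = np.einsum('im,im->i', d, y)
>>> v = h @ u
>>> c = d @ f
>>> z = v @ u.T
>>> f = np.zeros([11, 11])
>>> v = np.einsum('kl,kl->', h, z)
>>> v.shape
()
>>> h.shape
(11, 11)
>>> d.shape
(5, 5)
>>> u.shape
(11, 23)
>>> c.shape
(5, 5)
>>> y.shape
(5, 5)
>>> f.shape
(11, 11)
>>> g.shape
(23, 23)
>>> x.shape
(5,)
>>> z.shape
(11, 11)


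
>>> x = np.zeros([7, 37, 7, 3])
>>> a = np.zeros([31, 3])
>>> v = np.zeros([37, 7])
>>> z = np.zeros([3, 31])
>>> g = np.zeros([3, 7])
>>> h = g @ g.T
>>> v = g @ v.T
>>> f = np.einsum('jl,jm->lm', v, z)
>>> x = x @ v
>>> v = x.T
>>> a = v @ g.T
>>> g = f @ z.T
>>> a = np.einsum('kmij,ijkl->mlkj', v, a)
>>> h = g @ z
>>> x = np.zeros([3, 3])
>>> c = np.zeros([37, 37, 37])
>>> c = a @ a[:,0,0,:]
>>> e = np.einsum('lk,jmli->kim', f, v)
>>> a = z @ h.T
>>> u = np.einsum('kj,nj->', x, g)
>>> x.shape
(3, 3)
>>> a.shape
(3, 37)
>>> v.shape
(37, 7, 37, 7)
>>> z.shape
(3, 31)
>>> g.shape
(37, 3)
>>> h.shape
(37, 31)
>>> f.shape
(37, 31)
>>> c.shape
(7, 3, 37, 7)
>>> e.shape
(31, 7, 7)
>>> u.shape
()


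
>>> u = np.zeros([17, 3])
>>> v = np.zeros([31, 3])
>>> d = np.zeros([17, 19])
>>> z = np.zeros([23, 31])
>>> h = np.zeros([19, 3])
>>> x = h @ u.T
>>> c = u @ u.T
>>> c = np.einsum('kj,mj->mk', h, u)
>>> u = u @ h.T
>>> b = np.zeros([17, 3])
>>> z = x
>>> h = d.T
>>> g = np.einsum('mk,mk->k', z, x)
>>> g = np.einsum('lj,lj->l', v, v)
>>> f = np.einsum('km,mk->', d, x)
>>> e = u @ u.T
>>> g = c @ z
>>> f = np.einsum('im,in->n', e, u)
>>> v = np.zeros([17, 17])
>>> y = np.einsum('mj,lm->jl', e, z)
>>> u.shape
(17, 19)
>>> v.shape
(17, 17)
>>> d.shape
(17, 19)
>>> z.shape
(19, 17)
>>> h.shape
(19, 17)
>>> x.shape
(19, 17)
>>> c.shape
(17, 19)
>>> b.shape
(17, 3)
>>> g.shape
(17, 17)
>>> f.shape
(19,)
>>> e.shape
(17, 17)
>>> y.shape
(17, 19)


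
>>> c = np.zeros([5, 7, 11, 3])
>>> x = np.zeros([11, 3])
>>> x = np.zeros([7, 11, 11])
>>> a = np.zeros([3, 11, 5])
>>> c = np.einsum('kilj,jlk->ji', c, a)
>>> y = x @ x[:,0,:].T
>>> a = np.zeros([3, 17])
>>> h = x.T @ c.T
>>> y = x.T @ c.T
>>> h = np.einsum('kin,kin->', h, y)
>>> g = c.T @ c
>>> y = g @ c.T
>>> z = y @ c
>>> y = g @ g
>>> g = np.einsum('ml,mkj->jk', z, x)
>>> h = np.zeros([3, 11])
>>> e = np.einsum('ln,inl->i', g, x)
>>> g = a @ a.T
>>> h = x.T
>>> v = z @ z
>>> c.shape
(3, 7)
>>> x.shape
(7, 11, 11)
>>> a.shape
(3, 17)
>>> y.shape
(7, 7)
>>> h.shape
(11, 11, 7)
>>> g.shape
(3, 3)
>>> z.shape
(7, 7)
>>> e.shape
(7,)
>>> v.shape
(7, 7)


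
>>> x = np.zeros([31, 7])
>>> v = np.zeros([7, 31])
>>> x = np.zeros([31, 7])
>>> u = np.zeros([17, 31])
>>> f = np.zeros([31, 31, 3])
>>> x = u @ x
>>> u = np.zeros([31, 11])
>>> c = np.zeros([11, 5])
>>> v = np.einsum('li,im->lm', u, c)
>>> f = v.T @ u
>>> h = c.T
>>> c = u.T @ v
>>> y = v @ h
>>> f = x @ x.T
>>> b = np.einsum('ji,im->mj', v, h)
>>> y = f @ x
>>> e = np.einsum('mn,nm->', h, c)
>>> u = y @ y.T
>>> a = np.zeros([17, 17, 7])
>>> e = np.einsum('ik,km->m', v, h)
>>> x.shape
(17, 7)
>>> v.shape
(31, 5)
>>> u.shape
(17, 17)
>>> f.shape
(17, 17)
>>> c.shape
(11, 5)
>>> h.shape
(5, 11)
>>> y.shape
(17, 7)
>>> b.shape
(11, 31)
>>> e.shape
(11,)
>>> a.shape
(17, 17, 7)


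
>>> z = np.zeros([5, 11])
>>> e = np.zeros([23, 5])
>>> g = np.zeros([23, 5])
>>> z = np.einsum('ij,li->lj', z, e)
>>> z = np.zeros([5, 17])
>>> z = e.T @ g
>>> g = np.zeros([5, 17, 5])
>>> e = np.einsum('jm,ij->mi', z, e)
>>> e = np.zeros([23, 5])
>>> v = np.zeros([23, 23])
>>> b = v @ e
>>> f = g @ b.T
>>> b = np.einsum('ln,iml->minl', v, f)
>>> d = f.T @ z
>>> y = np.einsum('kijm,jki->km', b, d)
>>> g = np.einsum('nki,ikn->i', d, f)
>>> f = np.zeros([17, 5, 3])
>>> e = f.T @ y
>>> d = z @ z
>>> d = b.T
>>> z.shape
(5, 5)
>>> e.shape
(3, 5, 23)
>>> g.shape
(5,)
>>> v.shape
(23, 23)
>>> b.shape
(17, 5, 23, 23)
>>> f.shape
(17, 5, 3)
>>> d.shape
(23, 23, 5, 17)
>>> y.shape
(17, 23)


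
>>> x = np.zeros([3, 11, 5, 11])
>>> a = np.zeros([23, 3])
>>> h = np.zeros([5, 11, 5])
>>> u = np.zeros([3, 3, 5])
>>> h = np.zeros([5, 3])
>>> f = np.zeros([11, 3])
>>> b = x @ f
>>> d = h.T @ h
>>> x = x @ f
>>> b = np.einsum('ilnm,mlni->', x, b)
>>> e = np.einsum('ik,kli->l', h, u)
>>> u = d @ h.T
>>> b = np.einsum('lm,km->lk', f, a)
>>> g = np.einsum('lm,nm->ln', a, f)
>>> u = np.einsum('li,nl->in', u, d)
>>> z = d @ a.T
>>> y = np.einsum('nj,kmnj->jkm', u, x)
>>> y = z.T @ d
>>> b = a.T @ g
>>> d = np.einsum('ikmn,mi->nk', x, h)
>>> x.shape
(3, 11, 5, 3)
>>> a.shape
(23, 3)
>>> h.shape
(5, 3)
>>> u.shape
(5, 3)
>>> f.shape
(11, 3)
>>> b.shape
(3, 11)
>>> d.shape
(3, 11)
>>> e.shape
(3,)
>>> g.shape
(23, 11)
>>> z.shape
(3, 23)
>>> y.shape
(23, 3)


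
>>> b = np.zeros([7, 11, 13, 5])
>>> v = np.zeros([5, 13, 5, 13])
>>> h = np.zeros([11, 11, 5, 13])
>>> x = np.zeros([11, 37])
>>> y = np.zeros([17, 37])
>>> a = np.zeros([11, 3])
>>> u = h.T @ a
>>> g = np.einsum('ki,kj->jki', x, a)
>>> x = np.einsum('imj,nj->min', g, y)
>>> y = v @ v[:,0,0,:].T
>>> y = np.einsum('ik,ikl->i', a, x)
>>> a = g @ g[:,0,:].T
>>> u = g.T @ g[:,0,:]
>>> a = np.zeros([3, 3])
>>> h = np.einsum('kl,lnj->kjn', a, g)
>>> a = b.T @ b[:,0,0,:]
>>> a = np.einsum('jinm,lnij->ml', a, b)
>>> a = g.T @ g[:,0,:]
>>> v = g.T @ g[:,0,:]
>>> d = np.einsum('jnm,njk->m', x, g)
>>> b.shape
(7, 11, 13, 5)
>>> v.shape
(37, 11, 37)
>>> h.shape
(3, 37, 11)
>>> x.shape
(11, 3, 17)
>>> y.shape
(11,)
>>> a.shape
(37, 11, 37)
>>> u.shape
(37, 11, 37)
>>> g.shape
(3, 11, 37)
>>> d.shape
(17,)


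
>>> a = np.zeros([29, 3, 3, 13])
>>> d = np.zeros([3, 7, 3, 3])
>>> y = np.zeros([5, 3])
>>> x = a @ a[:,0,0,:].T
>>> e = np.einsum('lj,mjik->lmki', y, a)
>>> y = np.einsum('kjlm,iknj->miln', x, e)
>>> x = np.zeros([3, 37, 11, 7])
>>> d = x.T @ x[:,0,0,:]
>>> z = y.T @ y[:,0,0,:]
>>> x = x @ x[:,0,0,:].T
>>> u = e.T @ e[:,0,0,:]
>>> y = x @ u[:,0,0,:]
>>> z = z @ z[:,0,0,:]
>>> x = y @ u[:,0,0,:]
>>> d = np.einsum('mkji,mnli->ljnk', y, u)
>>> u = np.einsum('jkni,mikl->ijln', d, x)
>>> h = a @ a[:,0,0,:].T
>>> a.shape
(29, 3, 3, 13)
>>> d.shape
(29, 11, 13, 37)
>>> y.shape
(3, 37, 11, 3)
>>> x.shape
(3, 37, 11, 3)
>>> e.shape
(5, 29, 13, 3)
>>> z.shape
(13, 3, 5, 13)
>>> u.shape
(37, 29, 3, 13)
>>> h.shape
(29, 3, 3, 29)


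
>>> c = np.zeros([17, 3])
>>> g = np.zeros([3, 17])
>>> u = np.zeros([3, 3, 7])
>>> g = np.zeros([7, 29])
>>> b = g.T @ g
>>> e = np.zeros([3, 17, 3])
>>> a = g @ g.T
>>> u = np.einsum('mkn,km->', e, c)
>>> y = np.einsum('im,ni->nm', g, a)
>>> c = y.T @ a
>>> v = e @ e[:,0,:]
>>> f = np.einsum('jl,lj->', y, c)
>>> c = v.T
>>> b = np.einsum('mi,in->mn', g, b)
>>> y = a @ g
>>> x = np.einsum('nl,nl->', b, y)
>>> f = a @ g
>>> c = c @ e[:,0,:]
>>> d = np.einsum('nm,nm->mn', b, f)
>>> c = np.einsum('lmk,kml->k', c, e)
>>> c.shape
(3,)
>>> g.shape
(7, 29)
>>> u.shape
()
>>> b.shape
(7, 29)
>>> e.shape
(3, 17, 3)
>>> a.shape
(7, 7)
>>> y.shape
(7, 29)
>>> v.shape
(3, 17, 3)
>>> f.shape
(7, 29)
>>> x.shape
()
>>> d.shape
(29, 7)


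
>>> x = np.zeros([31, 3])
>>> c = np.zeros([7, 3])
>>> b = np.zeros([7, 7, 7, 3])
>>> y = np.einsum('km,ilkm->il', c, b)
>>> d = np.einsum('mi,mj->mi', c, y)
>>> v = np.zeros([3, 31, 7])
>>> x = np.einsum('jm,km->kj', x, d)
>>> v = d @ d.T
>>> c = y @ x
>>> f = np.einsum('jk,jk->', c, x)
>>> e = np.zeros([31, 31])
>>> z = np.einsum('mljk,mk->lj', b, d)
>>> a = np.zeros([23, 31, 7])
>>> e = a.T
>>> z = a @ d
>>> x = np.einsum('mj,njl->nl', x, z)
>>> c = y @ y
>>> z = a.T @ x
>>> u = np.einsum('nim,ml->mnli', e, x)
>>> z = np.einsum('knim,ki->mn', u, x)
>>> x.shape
(23, 3)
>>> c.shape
(7, 7)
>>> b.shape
(7, 7, 7, 3)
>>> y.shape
(7, 7)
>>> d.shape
(7, 3)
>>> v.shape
(7, 7)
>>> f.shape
()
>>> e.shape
(7, 31, 23)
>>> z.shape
(31, 7)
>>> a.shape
(23, 31, 7)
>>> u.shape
(23, 7, 3, 31)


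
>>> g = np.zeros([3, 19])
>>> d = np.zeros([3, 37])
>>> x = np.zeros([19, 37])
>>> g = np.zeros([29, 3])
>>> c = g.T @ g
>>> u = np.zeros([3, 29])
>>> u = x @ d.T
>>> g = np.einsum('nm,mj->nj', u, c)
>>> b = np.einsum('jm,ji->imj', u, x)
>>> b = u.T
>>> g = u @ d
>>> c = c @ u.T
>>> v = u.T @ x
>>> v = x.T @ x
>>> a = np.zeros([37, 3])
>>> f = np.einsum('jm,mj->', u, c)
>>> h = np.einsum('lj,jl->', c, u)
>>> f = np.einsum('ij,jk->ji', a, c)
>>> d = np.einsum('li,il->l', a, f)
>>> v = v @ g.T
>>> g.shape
(19, 37)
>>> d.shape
(37,)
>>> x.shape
(19, 37)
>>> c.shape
(3, 19)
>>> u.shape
(19, 3)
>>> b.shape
(3, 19)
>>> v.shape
(37, 19)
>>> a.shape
(37, 3)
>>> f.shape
(3, 37)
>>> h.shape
()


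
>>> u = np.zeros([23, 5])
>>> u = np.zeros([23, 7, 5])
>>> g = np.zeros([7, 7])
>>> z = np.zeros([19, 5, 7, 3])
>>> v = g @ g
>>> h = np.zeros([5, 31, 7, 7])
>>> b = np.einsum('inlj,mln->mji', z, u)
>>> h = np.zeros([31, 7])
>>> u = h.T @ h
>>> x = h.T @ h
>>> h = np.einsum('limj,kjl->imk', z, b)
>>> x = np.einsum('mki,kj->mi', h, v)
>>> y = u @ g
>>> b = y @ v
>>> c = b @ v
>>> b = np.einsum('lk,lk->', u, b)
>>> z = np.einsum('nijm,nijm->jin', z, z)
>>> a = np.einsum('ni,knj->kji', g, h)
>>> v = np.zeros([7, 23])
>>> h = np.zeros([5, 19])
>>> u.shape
(7, 7)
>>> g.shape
(7, 7)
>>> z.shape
(7, 5, 19)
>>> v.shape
(7, 23)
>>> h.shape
(5, 19)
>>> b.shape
()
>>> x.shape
(5, 23)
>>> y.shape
(7, 7)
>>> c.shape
(7, 7)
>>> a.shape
(5, 23, 7)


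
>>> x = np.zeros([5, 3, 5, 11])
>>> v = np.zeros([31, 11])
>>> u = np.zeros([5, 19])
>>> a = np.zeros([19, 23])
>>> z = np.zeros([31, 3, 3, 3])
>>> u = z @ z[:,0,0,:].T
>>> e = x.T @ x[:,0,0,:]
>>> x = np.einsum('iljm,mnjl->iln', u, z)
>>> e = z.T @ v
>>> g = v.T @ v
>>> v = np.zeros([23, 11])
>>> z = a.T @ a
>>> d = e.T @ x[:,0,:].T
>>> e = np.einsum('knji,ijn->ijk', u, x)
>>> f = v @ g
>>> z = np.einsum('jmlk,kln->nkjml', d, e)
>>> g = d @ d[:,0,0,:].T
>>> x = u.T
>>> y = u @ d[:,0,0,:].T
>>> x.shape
(31, 3, 3, 31)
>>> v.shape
(23, 11)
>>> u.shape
(31, 3, 3, 31)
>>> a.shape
(19, 23)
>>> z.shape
(31, 31, 11, 3, 3)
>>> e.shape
(31, 3, 31)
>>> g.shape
(11, 3, 3, 11)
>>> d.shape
(11, 3, 3, 31)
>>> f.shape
(23, 11)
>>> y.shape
(31, 3, 3, 11)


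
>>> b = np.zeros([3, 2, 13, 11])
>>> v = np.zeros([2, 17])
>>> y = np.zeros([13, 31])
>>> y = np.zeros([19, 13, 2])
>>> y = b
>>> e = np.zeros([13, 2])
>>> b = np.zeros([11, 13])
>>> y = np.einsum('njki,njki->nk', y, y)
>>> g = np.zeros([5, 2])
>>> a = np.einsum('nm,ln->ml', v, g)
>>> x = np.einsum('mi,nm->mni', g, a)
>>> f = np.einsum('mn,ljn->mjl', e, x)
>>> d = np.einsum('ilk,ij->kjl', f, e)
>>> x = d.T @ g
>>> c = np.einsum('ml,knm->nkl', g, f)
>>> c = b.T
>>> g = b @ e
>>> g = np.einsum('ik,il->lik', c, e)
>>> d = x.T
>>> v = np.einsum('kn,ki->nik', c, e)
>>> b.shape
(11, 13)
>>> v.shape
(11, 2, 13)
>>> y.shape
(3, 13)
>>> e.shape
(13, 2)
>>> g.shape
(2, 13, 11)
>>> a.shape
(17, 5)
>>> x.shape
(17, 2, 2)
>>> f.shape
(13, 17, 5)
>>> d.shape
(2, 2, 17)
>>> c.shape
(13, 11)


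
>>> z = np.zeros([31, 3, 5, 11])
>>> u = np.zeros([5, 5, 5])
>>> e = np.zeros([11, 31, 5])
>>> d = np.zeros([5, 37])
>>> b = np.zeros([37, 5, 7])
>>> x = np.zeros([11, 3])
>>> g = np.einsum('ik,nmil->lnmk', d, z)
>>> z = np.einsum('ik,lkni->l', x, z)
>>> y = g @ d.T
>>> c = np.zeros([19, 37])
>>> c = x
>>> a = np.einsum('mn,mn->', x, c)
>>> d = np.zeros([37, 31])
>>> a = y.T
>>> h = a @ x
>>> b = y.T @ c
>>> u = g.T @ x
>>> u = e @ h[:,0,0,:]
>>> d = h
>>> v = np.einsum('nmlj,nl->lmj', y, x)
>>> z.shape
(31,)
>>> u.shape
(11, 31, 3)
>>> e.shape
(11, 31, 5)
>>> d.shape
(5, 3, 31, 3)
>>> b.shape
(5, 3, 31, 3)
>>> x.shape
(11, 3)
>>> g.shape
(11, 31, 3, 37)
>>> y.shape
(11, 31, 3, 5)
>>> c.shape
(11, 3)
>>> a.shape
(5, 3, 31, 11)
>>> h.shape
(5, 3, 31, 3)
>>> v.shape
(3, 31, 5)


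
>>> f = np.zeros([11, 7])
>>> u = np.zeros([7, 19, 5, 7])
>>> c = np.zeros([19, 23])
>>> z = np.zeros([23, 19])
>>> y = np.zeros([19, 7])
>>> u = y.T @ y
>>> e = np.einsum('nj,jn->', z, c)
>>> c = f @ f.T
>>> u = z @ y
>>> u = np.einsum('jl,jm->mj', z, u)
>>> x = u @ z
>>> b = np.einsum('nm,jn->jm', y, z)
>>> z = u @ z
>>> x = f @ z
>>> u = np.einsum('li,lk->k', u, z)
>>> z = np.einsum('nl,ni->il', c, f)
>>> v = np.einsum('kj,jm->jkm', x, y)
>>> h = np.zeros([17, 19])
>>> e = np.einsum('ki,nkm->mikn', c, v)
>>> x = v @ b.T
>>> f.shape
(11, 7)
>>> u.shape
(19,)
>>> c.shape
(11, 11)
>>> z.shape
(7, 11)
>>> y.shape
(19, 7)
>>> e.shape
(7, 11, 11, 19)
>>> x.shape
(19, 11, 23)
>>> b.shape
(23, 7)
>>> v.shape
(19, 11, 7)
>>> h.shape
(17, 19)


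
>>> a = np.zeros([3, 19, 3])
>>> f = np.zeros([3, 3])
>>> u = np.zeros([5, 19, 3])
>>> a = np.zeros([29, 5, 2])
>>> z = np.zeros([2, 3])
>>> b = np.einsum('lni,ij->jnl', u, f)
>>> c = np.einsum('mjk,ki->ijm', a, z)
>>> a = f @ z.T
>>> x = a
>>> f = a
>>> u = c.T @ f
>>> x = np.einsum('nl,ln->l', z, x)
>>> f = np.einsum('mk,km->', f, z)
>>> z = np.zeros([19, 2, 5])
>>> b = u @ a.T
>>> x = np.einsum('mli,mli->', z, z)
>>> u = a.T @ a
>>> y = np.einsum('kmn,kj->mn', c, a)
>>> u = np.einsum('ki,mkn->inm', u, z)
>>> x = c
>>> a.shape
(3, 2)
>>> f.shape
()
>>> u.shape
(2, 5, 19)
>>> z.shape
(19, 2, 5)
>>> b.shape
(29, 5, 3)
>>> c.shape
(3, 5, 29)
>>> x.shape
(3, 5, 29)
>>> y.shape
(5, 29)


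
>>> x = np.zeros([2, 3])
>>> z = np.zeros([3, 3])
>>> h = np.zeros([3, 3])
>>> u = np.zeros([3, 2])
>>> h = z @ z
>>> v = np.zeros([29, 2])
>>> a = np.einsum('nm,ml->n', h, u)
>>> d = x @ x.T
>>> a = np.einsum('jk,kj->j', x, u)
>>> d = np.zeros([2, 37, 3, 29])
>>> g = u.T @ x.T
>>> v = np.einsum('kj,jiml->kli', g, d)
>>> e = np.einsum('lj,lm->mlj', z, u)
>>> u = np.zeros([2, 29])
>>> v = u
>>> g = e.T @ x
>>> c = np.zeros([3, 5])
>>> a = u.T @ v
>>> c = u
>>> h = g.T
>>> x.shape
(2, 3)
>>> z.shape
(3, 3)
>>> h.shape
(3, 3, 3)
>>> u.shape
(2, 29)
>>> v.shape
(2, 29)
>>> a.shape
(29, 29)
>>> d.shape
(2, 37, 3, 29)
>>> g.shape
(3, 3, 3)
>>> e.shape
(2, 3, 3)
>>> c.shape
(2, 29)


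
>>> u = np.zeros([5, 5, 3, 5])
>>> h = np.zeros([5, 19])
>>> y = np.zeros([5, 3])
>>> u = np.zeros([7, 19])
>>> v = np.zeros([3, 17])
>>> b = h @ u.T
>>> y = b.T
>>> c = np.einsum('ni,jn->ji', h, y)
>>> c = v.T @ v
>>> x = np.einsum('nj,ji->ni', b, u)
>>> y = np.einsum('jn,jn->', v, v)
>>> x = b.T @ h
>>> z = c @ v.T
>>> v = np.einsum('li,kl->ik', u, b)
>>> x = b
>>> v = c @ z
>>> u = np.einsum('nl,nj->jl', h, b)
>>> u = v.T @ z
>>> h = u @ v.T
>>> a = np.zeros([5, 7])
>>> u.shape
(3, 3)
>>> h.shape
(3, 17)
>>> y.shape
()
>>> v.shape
(17, 3)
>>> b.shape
(5, 7)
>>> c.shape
(17, 17)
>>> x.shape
(5, 7)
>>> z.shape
(17, 3)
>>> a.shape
(5, 7)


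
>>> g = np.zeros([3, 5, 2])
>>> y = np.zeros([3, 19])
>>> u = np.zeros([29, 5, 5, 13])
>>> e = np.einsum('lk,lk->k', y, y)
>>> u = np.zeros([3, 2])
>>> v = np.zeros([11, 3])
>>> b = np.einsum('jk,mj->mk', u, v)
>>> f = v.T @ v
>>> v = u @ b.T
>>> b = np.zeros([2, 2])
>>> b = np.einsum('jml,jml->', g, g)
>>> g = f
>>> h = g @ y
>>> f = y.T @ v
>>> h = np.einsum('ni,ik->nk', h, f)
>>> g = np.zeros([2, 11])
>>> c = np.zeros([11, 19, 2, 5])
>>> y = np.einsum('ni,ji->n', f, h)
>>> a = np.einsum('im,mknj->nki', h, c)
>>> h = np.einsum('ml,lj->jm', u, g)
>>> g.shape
(2, 11)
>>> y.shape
(19,)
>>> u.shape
(3, 2)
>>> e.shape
(19,)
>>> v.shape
(3, 11)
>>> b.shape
()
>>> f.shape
(19, 11)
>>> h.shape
(11, 3)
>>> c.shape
(11, 19, 2, 5)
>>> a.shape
(2, 19, 3)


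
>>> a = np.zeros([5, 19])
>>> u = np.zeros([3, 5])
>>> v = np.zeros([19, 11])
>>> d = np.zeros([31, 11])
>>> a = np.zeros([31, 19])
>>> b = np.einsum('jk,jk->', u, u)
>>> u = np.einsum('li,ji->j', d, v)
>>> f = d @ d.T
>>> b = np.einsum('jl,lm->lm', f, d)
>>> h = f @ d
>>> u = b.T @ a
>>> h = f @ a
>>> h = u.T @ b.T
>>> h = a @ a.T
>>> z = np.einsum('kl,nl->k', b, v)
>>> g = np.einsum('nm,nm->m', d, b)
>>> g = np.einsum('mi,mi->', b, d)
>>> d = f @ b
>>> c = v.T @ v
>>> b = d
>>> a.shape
(31, 19)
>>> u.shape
(11, 19)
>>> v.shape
(19, 11)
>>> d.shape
(31, 11)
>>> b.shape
(31, 11)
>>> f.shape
(31, 31)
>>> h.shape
(31, 31)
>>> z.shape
(31,)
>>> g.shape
()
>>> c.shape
(11, 11)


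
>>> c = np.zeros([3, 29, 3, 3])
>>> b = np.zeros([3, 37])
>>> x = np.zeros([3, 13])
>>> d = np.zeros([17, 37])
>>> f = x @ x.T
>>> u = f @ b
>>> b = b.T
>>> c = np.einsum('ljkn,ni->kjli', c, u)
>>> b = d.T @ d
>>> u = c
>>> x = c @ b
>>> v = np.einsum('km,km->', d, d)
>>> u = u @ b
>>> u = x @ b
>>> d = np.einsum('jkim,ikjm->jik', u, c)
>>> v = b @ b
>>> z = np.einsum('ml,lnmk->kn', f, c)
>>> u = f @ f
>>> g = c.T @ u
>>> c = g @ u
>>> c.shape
(37, 3, 29, 3)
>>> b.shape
(37, 37)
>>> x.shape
(3, 29, 3, 37)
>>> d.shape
(3, 3, 29)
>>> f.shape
(3, 3)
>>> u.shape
(3, 3)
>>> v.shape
(37, 37)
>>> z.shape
(37, 29)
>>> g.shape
(37, 3, 29, 3)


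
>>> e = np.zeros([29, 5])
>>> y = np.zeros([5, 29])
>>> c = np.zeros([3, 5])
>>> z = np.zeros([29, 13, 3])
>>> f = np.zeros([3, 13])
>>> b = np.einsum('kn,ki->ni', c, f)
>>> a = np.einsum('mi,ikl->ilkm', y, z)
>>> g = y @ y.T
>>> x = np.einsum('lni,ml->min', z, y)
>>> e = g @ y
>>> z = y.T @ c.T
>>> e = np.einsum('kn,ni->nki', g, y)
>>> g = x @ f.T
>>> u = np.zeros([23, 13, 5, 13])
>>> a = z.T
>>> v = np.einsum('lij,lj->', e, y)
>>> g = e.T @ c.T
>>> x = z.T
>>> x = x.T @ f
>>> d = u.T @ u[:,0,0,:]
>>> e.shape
(5, 5, 29)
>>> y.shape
(5, 29)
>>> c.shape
(3, 5)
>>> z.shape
(29, 3)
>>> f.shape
(3, 13)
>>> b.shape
(5, 13)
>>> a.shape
(3, 29)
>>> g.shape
(29, 5, 3)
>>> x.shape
(29, 13)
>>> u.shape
(23, 13, 5, 13)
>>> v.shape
()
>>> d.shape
(13, 5, 13, 13)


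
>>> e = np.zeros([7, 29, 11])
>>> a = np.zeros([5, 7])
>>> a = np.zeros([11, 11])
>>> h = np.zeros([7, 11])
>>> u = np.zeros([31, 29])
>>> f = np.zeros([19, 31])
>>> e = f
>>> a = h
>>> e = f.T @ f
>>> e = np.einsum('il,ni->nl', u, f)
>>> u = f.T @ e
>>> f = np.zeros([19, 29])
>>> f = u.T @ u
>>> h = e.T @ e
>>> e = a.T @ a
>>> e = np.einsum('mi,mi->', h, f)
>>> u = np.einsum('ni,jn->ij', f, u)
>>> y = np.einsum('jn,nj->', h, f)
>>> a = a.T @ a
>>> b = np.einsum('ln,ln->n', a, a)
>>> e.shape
()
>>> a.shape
(11, 11)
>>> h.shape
(29, 29)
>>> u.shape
(29, 31)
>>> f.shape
(29, 29)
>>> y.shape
()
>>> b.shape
(11,)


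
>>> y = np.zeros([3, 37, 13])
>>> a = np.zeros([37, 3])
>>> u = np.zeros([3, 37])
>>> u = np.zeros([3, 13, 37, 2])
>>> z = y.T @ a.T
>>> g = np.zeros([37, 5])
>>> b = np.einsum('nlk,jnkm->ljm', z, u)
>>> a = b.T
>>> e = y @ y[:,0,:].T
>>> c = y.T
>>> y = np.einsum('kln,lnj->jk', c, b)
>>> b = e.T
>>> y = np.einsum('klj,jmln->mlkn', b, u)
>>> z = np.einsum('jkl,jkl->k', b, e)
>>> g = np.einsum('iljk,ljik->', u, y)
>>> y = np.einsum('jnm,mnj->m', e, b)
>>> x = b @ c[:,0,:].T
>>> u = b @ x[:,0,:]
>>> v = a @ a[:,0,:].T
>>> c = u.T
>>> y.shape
(3,)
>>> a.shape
(2, 3, 37)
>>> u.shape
(3, 37, 13)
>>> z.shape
(37,)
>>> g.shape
()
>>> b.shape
(3, 37, 3)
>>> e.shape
(3, 37, 3)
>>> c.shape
(13, 37, 3)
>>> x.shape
(3, 37, 13)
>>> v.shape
(2, 3, 2)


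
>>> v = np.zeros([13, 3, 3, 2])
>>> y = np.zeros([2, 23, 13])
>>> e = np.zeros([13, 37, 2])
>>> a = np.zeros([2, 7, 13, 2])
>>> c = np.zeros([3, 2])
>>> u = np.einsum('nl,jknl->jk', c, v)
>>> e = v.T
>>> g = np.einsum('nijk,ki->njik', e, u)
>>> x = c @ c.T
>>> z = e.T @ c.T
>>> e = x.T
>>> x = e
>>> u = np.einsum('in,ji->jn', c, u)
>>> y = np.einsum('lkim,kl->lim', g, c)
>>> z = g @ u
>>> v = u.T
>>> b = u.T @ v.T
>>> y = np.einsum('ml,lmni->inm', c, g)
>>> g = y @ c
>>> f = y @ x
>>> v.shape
(2, 13)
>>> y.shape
(13, 3, 3)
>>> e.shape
(3, 3)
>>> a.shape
(2, 7, 13, 2)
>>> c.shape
(3, 2)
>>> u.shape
(13, 2)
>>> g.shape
(13, 3, 2)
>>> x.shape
(3, 3)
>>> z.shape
(2, 3, 3, 2)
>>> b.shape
(2, 2)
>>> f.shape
(13, 3, 3)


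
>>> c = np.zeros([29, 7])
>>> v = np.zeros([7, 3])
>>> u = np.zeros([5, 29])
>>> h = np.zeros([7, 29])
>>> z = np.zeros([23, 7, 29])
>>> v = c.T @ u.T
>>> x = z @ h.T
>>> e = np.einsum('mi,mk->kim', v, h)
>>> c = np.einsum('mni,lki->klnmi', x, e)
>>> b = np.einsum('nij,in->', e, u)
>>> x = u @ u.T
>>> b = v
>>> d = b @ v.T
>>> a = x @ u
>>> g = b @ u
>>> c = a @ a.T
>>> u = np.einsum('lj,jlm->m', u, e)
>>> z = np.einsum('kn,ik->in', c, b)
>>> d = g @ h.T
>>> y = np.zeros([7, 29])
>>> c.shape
(5, 5)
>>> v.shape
(7, 5)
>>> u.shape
(7,)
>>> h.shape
(7, 29)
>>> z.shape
(7, 5)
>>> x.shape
(5, 5)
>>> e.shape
(29, 5, 7)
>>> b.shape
(7, 5)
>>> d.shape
(7, 7)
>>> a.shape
(5, 29)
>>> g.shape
(7, 29)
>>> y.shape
(7, 29)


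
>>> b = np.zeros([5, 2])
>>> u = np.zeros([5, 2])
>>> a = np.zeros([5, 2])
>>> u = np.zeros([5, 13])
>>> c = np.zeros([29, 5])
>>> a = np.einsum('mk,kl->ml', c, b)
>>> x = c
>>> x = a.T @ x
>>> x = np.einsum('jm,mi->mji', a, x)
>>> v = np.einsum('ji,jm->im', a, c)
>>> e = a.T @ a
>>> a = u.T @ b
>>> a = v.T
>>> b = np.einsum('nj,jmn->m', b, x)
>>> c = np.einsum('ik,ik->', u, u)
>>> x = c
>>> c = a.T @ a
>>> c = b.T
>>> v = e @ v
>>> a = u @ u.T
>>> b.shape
(29,)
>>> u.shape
(5, 13)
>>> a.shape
(5, 5)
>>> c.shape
(29,)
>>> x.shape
()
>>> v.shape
(2, 5)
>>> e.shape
(2, 2)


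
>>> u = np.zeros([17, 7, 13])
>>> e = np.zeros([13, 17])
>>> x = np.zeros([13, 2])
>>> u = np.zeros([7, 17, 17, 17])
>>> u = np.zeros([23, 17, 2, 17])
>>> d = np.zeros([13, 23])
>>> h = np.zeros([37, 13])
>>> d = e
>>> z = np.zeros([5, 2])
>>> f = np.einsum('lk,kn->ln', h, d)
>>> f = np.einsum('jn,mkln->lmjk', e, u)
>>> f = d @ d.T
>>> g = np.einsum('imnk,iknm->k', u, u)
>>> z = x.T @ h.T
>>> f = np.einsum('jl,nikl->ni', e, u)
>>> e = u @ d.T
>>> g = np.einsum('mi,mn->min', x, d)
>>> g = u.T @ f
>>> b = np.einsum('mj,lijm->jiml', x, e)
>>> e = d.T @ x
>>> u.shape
(23, 17, 2, 17)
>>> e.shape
(17, 2)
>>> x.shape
(13, 2)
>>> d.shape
(13, 17)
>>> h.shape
(37, 13)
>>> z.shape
(2, 37)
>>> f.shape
(23, 17)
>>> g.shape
(17, 2, 17, 17)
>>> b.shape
(2, 17, 13, 23)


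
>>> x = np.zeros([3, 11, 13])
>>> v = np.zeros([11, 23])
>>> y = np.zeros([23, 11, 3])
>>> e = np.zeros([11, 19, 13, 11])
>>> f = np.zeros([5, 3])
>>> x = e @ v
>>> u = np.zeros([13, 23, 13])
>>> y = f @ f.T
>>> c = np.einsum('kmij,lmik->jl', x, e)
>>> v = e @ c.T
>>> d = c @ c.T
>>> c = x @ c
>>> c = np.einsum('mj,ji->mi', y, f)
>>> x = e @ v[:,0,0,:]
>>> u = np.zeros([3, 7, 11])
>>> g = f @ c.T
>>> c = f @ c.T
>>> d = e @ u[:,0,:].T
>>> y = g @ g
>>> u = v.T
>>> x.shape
(11, 19, 13, 23)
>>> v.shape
(11, 19, 13, 23)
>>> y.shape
(5, 5)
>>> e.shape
(11, 19, 13, 11)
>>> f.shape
(5, 3)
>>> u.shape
(23, 13, 19, 11)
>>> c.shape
(5, 5)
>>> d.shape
(11, 19, 13, 3)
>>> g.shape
(5, 5)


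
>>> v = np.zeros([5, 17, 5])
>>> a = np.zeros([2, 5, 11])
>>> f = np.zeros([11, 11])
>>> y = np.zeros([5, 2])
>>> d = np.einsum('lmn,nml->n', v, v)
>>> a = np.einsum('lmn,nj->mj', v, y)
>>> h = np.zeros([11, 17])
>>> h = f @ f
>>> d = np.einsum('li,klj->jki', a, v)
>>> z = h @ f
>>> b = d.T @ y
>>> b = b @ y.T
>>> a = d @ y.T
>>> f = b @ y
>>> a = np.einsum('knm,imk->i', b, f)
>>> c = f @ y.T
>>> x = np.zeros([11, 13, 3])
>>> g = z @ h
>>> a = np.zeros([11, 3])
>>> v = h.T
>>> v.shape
(11, 11)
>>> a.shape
(11, 3)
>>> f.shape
(2, 5, 2)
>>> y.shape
(5, 2)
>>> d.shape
(5, 5, 2)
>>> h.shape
(11, 11)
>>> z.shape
(11, 11)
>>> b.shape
(2, 5, 5)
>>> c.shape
(2, 5, 5)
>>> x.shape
(11, 13, 3)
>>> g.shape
(11, 11)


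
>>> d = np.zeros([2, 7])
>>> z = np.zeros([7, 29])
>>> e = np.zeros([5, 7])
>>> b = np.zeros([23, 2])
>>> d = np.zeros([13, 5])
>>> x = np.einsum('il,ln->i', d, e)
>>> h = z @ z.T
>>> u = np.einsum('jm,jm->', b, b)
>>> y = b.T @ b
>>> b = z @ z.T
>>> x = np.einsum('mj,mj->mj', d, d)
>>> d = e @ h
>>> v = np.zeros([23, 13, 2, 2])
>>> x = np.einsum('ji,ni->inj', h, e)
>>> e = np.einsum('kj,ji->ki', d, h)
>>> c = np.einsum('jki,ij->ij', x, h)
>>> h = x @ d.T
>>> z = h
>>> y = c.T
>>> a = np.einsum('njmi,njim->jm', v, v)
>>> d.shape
(5, 7)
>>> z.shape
(7, 5, 5)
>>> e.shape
(5, 7)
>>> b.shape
(7, 7)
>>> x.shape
(7, 5, 7)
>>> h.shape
(7, 5, 5)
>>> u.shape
()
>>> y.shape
(7, 7)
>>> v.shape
(23, 13, 2, 2)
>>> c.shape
(7, 7)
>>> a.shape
(13, 2)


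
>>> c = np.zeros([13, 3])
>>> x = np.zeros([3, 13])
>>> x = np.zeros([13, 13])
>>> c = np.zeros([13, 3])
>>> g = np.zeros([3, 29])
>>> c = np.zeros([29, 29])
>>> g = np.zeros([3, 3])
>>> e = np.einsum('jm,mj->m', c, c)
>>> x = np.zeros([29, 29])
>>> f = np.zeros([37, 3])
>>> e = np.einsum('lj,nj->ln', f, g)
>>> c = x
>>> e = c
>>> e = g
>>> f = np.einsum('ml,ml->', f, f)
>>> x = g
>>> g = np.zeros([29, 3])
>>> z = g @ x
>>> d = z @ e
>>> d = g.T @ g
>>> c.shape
(29, 29)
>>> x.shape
(3, 3)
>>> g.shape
(29, 3)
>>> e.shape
(3, 3)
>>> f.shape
()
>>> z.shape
(29, 3)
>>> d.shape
(3, 3)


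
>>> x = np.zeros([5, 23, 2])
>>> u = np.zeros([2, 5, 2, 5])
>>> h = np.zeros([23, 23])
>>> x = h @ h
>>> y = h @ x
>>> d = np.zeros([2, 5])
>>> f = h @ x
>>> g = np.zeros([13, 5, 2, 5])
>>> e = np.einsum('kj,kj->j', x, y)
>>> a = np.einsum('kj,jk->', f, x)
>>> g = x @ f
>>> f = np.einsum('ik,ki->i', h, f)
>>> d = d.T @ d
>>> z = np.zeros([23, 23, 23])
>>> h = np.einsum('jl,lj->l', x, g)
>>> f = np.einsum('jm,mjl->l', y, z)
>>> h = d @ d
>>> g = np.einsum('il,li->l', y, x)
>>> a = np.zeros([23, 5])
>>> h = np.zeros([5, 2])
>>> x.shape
(23, 23)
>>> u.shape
(2, 5, 2, 5)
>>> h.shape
(5, 2)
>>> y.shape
(23, 23)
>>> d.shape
(5, 5)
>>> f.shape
(23,)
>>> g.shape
(23,)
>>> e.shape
(23,)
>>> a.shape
(23, 5)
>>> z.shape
(23, 23, 23)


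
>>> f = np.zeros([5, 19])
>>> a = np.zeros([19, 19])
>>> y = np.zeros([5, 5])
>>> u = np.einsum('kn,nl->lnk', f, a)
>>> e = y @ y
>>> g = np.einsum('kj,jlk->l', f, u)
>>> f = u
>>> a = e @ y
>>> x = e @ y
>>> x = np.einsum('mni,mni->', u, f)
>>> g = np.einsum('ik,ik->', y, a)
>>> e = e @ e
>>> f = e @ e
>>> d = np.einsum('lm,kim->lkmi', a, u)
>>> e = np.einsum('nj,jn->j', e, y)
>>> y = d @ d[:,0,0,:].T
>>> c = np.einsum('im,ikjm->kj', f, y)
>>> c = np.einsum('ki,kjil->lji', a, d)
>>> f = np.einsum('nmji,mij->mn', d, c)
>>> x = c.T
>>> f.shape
(19, 5)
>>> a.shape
(5, 5)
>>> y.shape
(5, 19, 5, 5)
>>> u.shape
(19, 19, 5)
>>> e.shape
(5,)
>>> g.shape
()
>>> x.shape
(5, 19, 19)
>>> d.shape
(5, 19, 5, 19)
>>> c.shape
(19, 19, 5)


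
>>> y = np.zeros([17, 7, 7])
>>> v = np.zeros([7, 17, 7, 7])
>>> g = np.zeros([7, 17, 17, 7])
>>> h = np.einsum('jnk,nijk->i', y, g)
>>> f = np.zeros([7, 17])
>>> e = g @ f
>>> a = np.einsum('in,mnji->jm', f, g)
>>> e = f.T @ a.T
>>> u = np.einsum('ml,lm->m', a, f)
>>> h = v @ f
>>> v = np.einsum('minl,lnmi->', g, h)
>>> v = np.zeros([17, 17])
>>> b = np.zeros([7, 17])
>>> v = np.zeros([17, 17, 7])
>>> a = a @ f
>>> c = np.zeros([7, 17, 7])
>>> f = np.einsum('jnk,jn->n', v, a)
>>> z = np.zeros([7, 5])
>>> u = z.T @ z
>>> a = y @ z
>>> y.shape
(17, 7, 7)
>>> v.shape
(17, 17, 7)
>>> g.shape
(7, 17, 17, 7)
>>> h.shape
(7, 17, 7, 17)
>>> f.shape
(17,)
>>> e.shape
(17, 17)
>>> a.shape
(17, 7, 5)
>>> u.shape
(5, 5)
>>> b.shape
(7, 17)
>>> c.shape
(7, 17, 7)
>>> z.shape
(7, 5)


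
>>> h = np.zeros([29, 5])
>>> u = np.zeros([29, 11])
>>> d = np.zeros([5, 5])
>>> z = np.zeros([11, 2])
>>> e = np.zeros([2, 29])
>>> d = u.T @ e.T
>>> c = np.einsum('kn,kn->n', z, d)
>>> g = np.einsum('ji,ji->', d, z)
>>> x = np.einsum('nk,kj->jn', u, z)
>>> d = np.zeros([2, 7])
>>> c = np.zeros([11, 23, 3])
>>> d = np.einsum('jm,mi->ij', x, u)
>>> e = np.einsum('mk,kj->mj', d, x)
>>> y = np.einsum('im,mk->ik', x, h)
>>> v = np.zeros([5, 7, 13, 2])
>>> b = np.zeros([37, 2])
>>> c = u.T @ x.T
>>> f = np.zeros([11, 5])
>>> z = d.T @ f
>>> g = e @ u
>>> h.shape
(29, 5)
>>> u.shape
(29, 11)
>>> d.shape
(11, 2)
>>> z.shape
(2, 5)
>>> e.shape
(11, 29)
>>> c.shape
(11, 2)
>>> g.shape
(11, 11)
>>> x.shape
(2, 29)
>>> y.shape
(2, 5)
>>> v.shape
(5, 7, 13, 2)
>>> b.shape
(37, 2)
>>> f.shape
(11, 5)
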